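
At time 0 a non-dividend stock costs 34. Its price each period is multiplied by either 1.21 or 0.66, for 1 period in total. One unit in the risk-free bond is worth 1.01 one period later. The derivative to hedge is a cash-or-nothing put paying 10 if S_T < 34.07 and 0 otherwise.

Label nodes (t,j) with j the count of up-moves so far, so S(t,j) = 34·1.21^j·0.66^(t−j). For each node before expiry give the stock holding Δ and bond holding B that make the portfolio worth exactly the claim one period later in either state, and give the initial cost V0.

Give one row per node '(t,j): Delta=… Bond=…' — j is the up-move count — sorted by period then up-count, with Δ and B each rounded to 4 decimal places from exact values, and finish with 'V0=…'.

Under the risk-neutral measure, an up-move has probability p* = (R−d)/(u−d) = 0.6364 and values discount at R = 1.01.
At expiry t=1: V(1,0)=10.0000, V(1,1)=0.0000
Node (0,0) S=34.0000: V=(p*·0.0000+(1−p*)·10.0000)/1.01=3.6004; Δ=(0.0000−10.0000)/(41.1400−22.4400)=-0.5348; B=V−Δ·S=21.7822
Self-financing check: at every node Δ·S+B equals the discounted successor values.

(0,0): Delta=-0.5348 Bond=21.7822
V0=3.6004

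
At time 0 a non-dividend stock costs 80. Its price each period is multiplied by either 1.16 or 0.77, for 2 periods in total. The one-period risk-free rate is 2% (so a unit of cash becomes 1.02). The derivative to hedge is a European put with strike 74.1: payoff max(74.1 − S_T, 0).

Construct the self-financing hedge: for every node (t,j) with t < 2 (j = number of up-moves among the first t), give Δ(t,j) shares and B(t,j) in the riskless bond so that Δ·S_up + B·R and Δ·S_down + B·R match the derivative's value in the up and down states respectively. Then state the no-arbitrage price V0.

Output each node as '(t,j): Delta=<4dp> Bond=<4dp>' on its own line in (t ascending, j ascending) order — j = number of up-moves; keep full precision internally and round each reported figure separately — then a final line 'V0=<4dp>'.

Under the risk-neutral measure, an up-move has probability p* = (R−d)/(u−d) = 0.6410 and values discount at R = 1.02.
Terminal values V(2,·): V(2,0)=26.6680, V(2,1)=2.6440, V(2,2)=0.0000
  t=1,j=0: stock 61.6000 → up 71.4560 (V=2.6440), down 47.4320 (V=26.6680). Price 11.0471; hedge Δ=-1.0000, bond B=72.6471.
  t=1,j=1: stock 92.8000 → up 107.6480 (V=0.0000), down 71.4560 (V=2.6440). Price 0.9305; hedge Δ=-0.0731, bond B=7.7100.
  t=0,j=0: stock 80.0000 → up 92.8000 (V=0.9305), down 61.6000 (V=11.0471). Price 4.4726; hedge Δ=-0.3242, bond B=30.4125.
Each (Δ,B) replicates both successor values, so the strategy is self-financing and V0 is arbitrage-free.

(0,0): Delta=-0.3242 Bond=30.4125
(1,0): Delta=-1.0000 Bond=72.6471
(1,1): Delta=-0.0731 Bond=7.7100
V0=4.4726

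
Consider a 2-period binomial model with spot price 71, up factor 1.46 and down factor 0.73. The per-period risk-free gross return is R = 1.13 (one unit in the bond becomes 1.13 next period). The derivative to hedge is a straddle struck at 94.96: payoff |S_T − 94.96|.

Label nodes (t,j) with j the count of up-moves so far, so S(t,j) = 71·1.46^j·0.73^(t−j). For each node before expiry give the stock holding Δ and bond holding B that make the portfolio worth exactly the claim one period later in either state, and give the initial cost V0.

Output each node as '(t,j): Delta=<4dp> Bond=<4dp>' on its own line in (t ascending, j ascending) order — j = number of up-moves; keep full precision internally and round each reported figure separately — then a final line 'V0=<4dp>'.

(0,0): Delta=0.0550 Bond=25.9768
(1,0): Delta=-1.0000 Bond=84.0354
(1,1): Delta=0.4902 Bond=-15.7586
V0=29.8831

Under the risk-neutral measure, an up-move has probability p* = (R−d)/(u−d) = 0.5479 and values discount at R = 1.13.
At expiry t=2: V(2,0)=57.1241, V(2,1)=19.2882, V(2,2)=56.3836
Node (1,0) S=51.8300: V=(p*·19.2882+(1−p*)·57.1241)/1.13=32.2054; Δ=(19.2882−57.1241)/(75.6718−37.8359)=-1.0000; B=V−Δ·S=84.0354
Node (1,1) S=103.6600: V=(p*·56.3836+(1−p*)·19.2882)/1.13=35.0570; Δ=(56.3836−19.2882)/(151.3436−75.6718)=0.4902; B=V−Δ·S=-15.7586
Node (0,0) S=71.0000: V=(p*·35.0570+(1−p*)·32.2054)/1.13=29.8831; Δ=(35.0570−32.2054)/(103.6600−51.8300)=0.0550; B=V−Δ·S=25.9768
Self-financing check: at every node Δ·S+B equals the discounted successor values.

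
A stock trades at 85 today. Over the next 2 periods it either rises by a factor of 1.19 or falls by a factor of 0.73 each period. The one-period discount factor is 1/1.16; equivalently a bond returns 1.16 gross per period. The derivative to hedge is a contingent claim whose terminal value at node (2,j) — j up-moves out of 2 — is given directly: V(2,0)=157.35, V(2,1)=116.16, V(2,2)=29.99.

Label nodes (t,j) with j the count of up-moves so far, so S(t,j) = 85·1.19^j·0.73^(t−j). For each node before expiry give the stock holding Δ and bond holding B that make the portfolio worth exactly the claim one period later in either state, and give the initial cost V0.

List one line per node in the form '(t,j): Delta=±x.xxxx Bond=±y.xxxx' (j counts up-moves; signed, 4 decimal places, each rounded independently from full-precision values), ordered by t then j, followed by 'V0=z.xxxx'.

(0,0): Delta=-1.8352 Bond=186.4886
(1,0): Delta=-1.4431 Bond=191.9972
(1,1): Delta=-1.8520 Bond=218.0242
V0=30.4981

Risk-neutral probability p* = (R−d)/(u−d) = (1.16−0.73)/(1.19−0.73) = 0.9348.
Terminal payoffs: V(2,0)=157.3500, V(2,1)=116.1600, V(2,2)=29.9900
Node (1,0) S=62.0500: V=(p*·116.1600+(1−p*)·157.3500)/1.16=102.4537; Δ=(116.1600−157.3500)/(73.8395−45.2965)=-1.4431; B=V−Δ·S=191.9972
Node (1,1) S=101.1500: V=(p*·29.9900+(1−p*)·116.1600)/1.16=30.6981; Δ=(29.9900−116.1600)/(120.3685−73.8395)=-1.8520; B=V−Δ·S=218.0242
Node (0,0) S=85.0000: V=(p*·30.6981+(1−p*)·102.4537)/1.16=30.4981; Δ=(30.6981−102.4537)/(101.1500−62.0500)=-1.8352; B=V−Δ·S=186.4886
The time-0 hedge costs 30.4981, which is the no-arbitrage price.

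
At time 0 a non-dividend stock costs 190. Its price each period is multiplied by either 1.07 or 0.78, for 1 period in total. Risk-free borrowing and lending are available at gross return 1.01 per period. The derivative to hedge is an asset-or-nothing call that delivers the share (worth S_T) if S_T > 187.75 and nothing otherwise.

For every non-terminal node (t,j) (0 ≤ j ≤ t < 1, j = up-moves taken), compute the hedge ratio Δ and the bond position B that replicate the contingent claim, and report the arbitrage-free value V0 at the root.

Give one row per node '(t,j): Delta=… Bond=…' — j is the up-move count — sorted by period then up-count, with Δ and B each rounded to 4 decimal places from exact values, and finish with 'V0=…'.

(0,0): Delta=3.6897 Bond=-541.3930
V0=159.6415

Under the risk-neutral measure, an up-move has probability p* = (R−d)/(u−d) = 0.7931 and values discount at R = 1.01.
At expiry t=1: V(1,0)=0.0000, V(1,1)=203.3000
(0,0): S=190.0000. Δ = (V_up−V_dn)/(S_up−S_dn) = (203.3000−0.0000)/(203.3000−148.2000) = 3.6897. V = [p*·203.3000 + (1−p*)·0.0000]/1.01 = 159.6415. B = V − Δ·S = -541.3930.
Root portfolio cost Δ·190+B reproduces V0=159.6415.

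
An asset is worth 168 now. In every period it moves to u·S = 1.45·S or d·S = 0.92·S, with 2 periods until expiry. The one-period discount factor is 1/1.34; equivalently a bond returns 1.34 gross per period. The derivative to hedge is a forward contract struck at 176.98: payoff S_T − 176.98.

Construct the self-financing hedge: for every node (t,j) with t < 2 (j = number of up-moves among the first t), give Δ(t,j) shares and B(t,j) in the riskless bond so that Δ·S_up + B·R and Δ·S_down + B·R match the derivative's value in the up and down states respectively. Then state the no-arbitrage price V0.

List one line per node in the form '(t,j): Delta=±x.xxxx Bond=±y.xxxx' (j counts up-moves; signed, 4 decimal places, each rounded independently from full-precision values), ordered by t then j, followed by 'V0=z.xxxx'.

Under the risk-neutral measure, an up-move has probability p* = (R−d)/(u−d) = 0.7925 and values discount at R = 1.34.
Terminal values V(2,·): V(2,0)=-34.7848, V(2,1)=47.1320, V(2,2)=176.2400
(1,0): S=154.5600. Δ = (V_up−V_dn)/(S_up−S_dn) = (47.1320−-34.7848)/(224.1120−142.1952) = 1.0000. V = [p*·47.1320 + (1−p*)·-34.7848]/1.34 = 22.4854. B = V − Δ·S = -132.0746.
(1,1): S=243.6000. Δ = (V_up−V_dn)/(S_up−S_dn) = (176.2400−47.1320)/(353.2200−224.1120) = 1.0000. V = [p*·176.2400 + (1−p*)·47.1320]/1.34 = 111.5254. B = V − Δ·S = -132.0746.
(0,0): S=168.0000. Δ = (V_up−V_dn)/(S_up−S_dn) = (111.5254−22.4854)/(243.6000−154.5600) = 1.0000. V = [p*·111.5254 + (1−p*)·22.4854]/1.34 = 69.4368. B = V − Δ·S = -98.5632.
Check: Δ(0,0)·S0 + B(0,0) = 69.4368 = V0.

(0,0): Delta=1.0000 Bond=-98.5632
(1,0): Delta=1.0000 Bond=-132.0746
(1,1): Delta=1.0000 Bond=-132.0746
V0=69.4368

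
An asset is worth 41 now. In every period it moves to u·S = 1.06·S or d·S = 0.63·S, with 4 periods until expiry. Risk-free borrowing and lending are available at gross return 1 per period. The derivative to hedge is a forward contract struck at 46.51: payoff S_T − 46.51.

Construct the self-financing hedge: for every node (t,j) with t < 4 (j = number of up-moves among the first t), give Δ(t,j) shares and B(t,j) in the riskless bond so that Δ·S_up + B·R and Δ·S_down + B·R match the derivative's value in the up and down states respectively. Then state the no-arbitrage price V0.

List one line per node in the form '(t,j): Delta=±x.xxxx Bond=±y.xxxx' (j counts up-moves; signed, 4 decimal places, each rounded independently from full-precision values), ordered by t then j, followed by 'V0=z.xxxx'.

(0,0): Delta=1.0000 Bond=-46.5100
(1,0): Delta=1.0000 Bond=-46.5100
(1,1): Delta=1.0000 Bond=-46.5100
(2,0): Delta=1.0000 Bond=-46.5100
(2,1): Delta=1.0000 Bond=-46.5100
(2,2): Delta=1.0000 Bond=-46.5100
(3,0): Delta=1.0000 Bond=-46.5100
(3,1): Delta=1.0000 Bond=-46.5100
(3,2): Delta=1.0000 Bond=-46.5100
(3,3): Delta=1.0000 Bond=-46.5100
V0=-5.5100

Since d<R<u, set p* = (R−d)/(u−d) = 0.8605; price each node as the discounted p*-expectation of its children.
Terminal values V(4,·): V(4,0)=-40.0513, V(4,1)=-35.6430, V(4,2)=-28.2258, V(4,3)=-15.7461, V(4,4)=5.2516
  t=3,j=0: stock 10.2519 → up 10.8670 (V=-35.6430), down 6.4587 (V=-40.0513). Price -36.2581; hedge Δ=1.0000, bond B=-46.5100.
  t=3,j=1: stock 17.2493 → up 18.2842 (V=-28.2258), down 10.8670 (V=-35.6430). Price -29.2607; hedge Δ=1.0000, bond B=-46.5100.
  t=3,j=2: stock 29.0226 → up 30.7639 (V=-15.7461), down 18.2842 (V=-28.2258). Price -17.4874; hedge Δ=1.0000, bond B=-46.5100.
  t=3,j=3: stock 48.8317 → up 51.7616 (V=5.2516), down 30.7639 (V=-15.7461). Price 2.3217; hedge Δ=1.0000, bond B=-46.5100.
  t=2,j=0: stock 16.2729 → up 17.2493 (V=-29.2607), down 10.2519 (V=-36.2581). Price -30.2371; hedge Δ=1.0000, bond B=-46.5100.
  t=2,j=1: stock 27.3798 → up 29.0226 (V=-17.4874), down 17.2493 (V=-29.2607). Price -19.1302; hedge Δ=1.0000, bond B=-46.5100.
  t=2,j=2: stock 46.0676 → up 48.8317 (V=2.3217), down 29.0226 (V=-17.4874). Price -0.4424; hedge Δ=1.0000, bond B=-46.5100.
  t=1,j=0: stock 25.8300 → up 27.3798 (V=-19.1302), down 16.2729 (V=-30.2371). Price -20.6800; hedge Δ=1.0000, bond B=-46.5100.
  t=1,j=1: stock 43.4600 → up 46.0676 (V=-0.4424), down 27.3798 (V=-19.1302). Price -3.0500; hedge Δ=1.0000, bond B=-46.5100.
  t=0,j=0: stock 41.0000 → up 43.4600 (V=-3.0500), down 25.8300 (V=-20.6800). Price -5.5100; hedge Δ=1.0000, bond B=-46.5100.
The time-0 hedge costs -5.5100, which is the no-arbitrage price.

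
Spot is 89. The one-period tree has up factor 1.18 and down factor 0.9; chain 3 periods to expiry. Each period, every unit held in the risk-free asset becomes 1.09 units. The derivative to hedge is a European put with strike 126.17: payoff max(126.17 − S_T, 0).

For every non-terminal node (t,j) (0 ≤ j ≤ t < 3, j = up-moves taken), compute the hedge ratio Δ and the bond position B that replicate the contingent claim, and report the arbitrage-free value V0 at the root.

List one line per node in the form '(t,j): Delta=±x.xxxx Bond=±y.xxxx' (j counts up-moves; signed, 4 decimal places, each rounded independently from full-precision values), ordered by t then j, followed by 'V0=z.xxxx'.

The replicating-portfolio and risk-neutral prices coincide; use p* = (1.09−0.9)/(1.18−0.9) = 0.6786 for the latter.
Payoff layer (t=3): V(3,0)=61.2890, V(3,1)=41.1038, V(3,2)=14.6388, V(3,3)=0.0000
(2,0): S=72.0900. Δ = (V_up−V_dn)/(S_up−S_dn) = (41.1038−61.2890)/(85.0662−64.8810) = -1.0000. V = [p*·41.1038 + (1−p*)·61.2890]/1.09 = 43.6623. B = V − Δ·S = 115.7523.
(2,1): S=94.5180. Δ = (V_up−V_dn)/(S_up−S_dn) = (14.6388−41.1038)/(111.5312−85.0662) = -1.0000. V = [p*·14.6388 + (1−p*)·41.1038]/1.09 = 21.2343. B = V − Δ·S = 115.7523.
(2,2): S=123.9236. Δ = (V_up−V_dn)/(S_up−S_dn) = (0.0000−14.6388)/(146.2298−111.5312) = -0.4219. V = [p*·0.0000 + (1−p*)·14.6388]/1.09 = 4.3168. B = V − Δ·S = 56.5981.
(1,0): S=80.1000. Δ = (V_up−V_dn)/(S_up−S_dn) = (21.2343−43.6623)/(94.5180−72.0900) = -1.0000. V = [p*·21.2343 + (1−p*)·43.6623]/1.09 = 26.0948. B = V − Δ·S = 106.1948.
(1,1): S=105.0200. Δ = (V_up−V_dn)/(S_up−S_dn) = (4.3168−21.2343)/(123.9236−94.5180) = -0.5753. V = [p*·4.3168 + (1−p*)·21.2343]/1.09 = 8.9491. B = V − Δ·S = 69.3688.
(0,0): S=89.0000. Δ = (V_up−V_dn)/(S_up−S_dn) = (8.9491−26.0948)/(105.0200−80.1000) = -0.6880. V = [p*·8.9491 + (1−p*)·26.0948]/1.09 = 13.2663. B = V − Δ·S = 74.5006.
Check: Δ(0,0)·S0 + B(0,0) = 13.2663 = V0.

(0,0): Delta=-0.6880 Bond=74.5006
(1,0): Delta=-1.0000 Bond=106.1948
(1,1): Delta=-0.5753 Bond=69.3688
(2,0): Delta=-1.0000 Bond=115.7523
(2,1): Delta=-1.0000 Bond=115.7523
(2,2): Delta=-0.4219 Bond=56.5981
V0=13.2663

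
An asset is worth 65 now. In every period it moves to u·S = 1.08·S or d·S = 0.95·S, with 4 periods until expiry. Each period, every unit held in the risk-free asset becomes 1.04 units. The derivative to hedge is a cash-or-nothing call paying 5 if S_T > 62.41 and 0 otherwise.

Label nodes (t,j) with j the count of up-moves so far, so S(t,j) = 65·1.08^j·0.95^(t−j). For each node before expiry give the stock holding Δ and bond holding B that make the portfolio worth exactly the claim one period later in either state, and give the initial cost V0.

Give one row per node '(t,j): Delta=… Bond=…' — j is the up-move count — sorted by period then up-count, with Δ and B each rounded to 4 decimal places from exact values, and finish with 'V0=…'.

(0,0): Delta=0.1034 Bond=-2.8323
(1,0): Delta=0.2453 Bond=-11.7083
(1,1): Delta=0.0480 Bond=0.9489
(2,0): Delta=0.4364 Bond=-23.3874
(2,1): Delta=0.1706 Bond=-7.1940
(2,2): Delta=0.0000 Bond=4.6228
(3,0): Delta=0.0000 Bond=0.0000
(3,1): Delta=0.6071 Bond=-35.1331
(3,2): Delta=0.0000 Bond=4.8077
(3,3): Delta=0.0000 Bond=4.8077
V0=3.8909

Under the risk-neutral measure, an up-move has probability p* = (R−d)/(u−d) = 0.6923 and values discount at R = 1.04.
At expiry t=4: V(4,0)=0.0000, V(4,1)=0.0000, V(4,2)=5.0000, V(4,3)=5.0000, V(4,4)=5.0000
(3,0): S=55.7294. Δ = (V_up−V_dn)/(S_up−S_dn) = (0.0000−0.0000)/(60.1877−52.9429) = 0.0000. V = [p*·0.0000 + (1−p*)·0.0000]/1.04 = 0.0000. B = V − Δ·S = 0.0000.
(3,1): S=63.3555. Δ = (V_up−V_dn)/(S_up−S_dn) = (5.0000−0.0000)/(68.4239−60.1877) = 0.6071. V = [p*·5.0000 + (1−p*)·0.0000]/1.04 = 3.3284. B = V − Δ·S = -35.1331.
(3,2): S=72.0252. Δ = (V_up−V_dn)/(S_up−S_dn) = (5.0000−5.0000)/(77.7872−68.4239) = 0.0000. V = [p*·5.0000 + (1−p*)·5.0000]/1.04 = 4.8077. B = V − Δ·S = 4.8077.
(3,3): S=81.8813. Δ = (V_up−V_dn)/(S_up−S_dn) = (5.0000−5.0000)/(88.4318−77.7872) = 0.0000. V = [p*·5.0000 + (1−p*)·5.0000]/1.04 = 4.8077. B = V − Δ·S = 4.8077.
(2,0): S=58.6625. Δ = (V_up−V_dn)/(S_up−S_dn) = (3.3284−0.0000)/(63.3555−55.7294) = 0.4364. V = [p*·3.3284 + (1−p*)·0.0000]/1.04 = 2.2157. B = V − Δ·S = -23.3874.
(2,1): S=66.6900. Δ = (V_up−V_dn)/(S_up−S_dn) = (4.8077−3.3284)/(72.0252−63.3555) = 0.1706. V = [p*·4.8077 + (1−p*)·3.3284]/1.04 = 4.1851. B = V − Δ·S = -7.1940.
(2,2): S=75.8160. Δ = (V_up−V_dn)/(S_up−S_dn) = (4.8077−4.8077)/(81.8813−72.0252) = 0.0000. V = [p*·4.8077 + (1−p*)·4.8077]/1.04 = 4.6228. B = V − Δ·S = 4.6228.
(1,0): S=61.7500. Δ = (V_up−V_dn)/(S_up−S_dn) = (4.1851−2.2157)/(66.6900−58.6625) = 0.2453. V = [p*·4.1851 + (1−p*)·2.2157]/1.04 = 3.4415. B = V − Δ·S = -11.7083.
(1,1): S=70.2000. Δ = (V_up−V_dn)/(S_up−S_dn) = (4.6228−4.1851)/(75.8160−66.6900) = 0.0480. V = [p*·4.6228 + (1−p*)·4.1851]/1.04 = 4.3155. B = V − Δ·S = 0.9489.
(0,0): S=65.0000. Δ = (V_up−V_dn)/(S_up−S_dn) = (4.3155−3.4415)/(70.2000−61.7500) = 0.1034. V = [p*·4.3155 + (1−p*)·3.4415]/1.04 = 3.8909. B = V − Δ·S = -2.8323.
Root portfolio cost Δ·65+B reproduces V0=3.8909.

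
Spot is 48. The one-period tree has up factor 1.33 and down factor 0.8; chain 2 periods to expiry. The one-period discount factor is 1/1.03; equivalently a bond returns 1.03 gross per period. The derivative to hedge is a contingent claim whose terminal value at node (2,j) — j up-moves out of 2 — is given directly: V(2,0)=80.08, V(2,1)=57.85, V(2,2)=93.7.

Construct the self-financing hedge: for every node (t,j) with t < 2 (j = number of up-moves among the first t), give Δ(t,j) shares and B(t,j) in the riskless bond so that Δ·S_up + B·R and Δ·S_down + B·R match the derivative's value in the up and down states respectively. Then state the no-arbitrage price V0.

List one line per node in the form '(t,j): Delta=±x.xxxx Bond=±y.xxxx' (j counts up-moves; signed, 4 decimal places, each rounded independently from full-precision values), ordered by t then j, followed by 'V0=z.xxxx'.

(0,0): Delta=0.1135 Bond=62.1578
(1,0): Delta=-1.0923 Bond=110.3250
(1,1): Delta=1.0595 Bond=3.6280
V0=67.6066

No-arbitrage ⇒ martingale measure with p* = (R−d)/(u−d) = 0.4340.
Payoff layer (t=2): V(2,0)=80.0800, V(2,1)=57.8500, V(2,2)=93.7000
Node (1,0) S=38.4000: V=(p*·57.8500+(1−p*)·80.0800)/1.03=68.3816; Δ=(57.8500−80.0800)/(51.0720−30.7200)=-1.0923; B=V−Δ·S=110.3250
Node (1,1) S=63.8400: V=(p*·93.7000+(1−p*)·57.8500)/1.03=71.2695; Δ=(93.7000−57.8500)/(84.9072−51.0720)=1.0595; B=V−Δ·S=3.6280
Node (0,0) S=48.0000: V=(p*·71.2695+(1−p*)·68.3816)/1.03=67.6066; Δ=(71.2695−68.3816)/(63.8400−38.4000)=0.1135; B=V−Δ·S=62.1578
Check: Δ(0,0)·S0 + B(0,0) = 67.6066 = V0.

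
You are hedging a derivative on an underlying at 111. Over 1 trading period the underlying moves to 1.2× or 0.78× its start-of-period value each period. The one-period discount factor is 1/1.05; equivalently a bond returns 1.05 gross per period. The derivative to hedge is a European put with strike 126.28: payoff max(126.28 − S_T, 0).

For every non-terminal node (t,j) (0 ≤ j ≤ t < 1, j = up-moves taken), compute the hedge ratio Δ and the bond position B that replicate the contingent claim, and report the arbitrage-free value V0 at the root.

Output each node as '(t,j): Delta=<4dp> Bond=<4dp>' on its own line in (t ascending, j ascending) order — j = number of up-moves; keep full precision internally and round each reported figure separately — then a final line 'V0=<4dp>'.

(0,0): Delta=-0.8516 Bond=108.0272
V0=13.5034

Risk-neutral probability p* = (R−d)/(u−d) = (1.05−0.78)/(1.2−0.78) = 0.6429.
Terminal values V(1,·): V(1,0)=39.7000, V(1,1)=0.0000
Node (0,0) S=111.0000: V=(p*·0.0000+(1−p*)·39.7000)/1.05=13.5034; Δ=(0.0000−39.7000)/(133.2000−86.5800)=-0.8516; B=V−Δ·S=108.0272
Self-financing check: at every node Δ·S+B equals the discounted successor values.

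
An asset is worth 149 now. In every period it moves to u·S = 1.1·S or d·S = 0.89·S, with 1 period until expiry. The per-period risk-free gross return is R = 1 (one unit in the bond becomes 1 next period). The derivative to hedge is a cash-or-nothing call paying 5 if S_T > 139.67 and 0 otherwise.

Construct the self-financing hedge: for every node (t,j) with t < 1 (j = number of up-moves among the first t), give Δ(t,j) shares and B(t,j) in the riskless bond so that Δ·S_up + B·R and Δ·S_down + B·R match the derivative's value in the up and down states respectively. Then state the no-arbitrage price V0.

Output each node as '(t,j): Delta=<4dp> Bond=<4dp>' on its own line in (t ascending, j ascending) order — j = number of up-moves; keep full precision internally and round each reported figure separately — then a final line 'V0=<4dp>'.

(0,0): Delta=0.1598 Bond=-21.1905
V0=2.6190

Risk-neutral probability p* = (R−d)/(u−d) = (1−0.89)/(1.1−0.89) = 0.5238.
Terminal payoffs: V(1,0)=0.0000, V(1,1)=5.0000
Node (0,0) S=149.0000: V=(p*·5.0000+(1−p*)·0.0000)/1=2.6190; Δ=(5.0000−0.0000)/(163.9000−132.6100)=0.1598; B=V−Δ·S=-21.1905
Root portfolio cost Δ·149+B reproduces V0=2.6190.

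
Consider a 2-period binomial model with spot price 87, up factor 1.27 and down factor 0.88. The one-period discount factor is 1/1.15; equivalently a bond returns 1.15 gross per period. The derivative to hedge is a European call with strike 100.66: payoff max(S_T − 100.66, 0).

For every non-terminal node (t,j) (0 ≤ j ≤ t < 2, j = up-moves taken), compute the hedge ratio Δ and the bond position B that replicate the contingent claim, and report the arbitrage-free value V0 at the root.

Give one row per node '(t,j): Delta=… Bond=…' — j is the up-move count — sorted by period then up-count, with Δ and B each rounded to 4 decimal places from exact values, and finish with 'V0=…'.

The replicating-portfolio and risk-neutral prices coincide; use p* = (1.15−0.88)/(1.27−0.88) = 0.6923 for the latter.
Terminal values V(2,·): V(2,0)=0.0000, V(2,1)=0.0000, V(2,2)=39.6623
Node (1,0) S=76.5600: V=(p*·0.0000+(1−p*)·0.0000)/1.15=0.0000; Δ=(0.0000−0.0000)/(97.2312−67.3728)=0.0000; B=V−Δ·S=0.0000
Node (1,1) S=110.4900: V=(p*·39.6623+(1−p*)·0.0000)/1.15=23.8770; Δ=(39.6623−0.0000)/(140.3223−97.2312)=0.9204; B=V−Δ·S=-77.8212
Node (0,0) S=87.0000: V=(p*·23.8770+(1−p*)·0.0000)/1.15=14.3741; Δ=(23.8770−0.0000)/(110.4900−76.5600)=0.7037; B=V−Δ·S=-46.8489
Self-financing check: at every node Δ·S+B equals the discounted successor values.

(0,0): Delta=0.7037 Bond=-46.8489
(1,0): Delta=0.0000 Bond=0.0000
(1,1): Delta=0.9204 Bond=-77.8212
V0=14.3741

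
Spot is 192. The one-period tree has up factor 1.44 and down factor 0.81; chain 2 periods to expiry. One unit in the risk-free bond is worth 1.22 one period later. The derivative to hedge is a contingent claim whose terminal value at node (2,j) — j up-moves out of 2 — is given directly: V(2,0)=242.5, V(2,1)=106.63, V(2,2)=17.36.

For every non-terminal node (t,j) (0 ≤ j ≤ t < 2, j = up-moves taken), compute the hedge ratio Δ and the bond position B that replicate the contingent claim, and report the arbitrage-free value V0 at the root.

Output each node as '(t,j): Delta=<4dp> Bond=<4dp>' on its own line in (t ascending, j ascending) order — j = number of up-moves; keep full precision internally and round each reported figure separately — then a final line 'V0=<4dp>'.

(0,0): Delta=-0.7152 Bond=194.6888
(1,0): Delta=-1.3867 Bond=341.9590
(1,1): Delta=-0.5125 Bond=181.4801
V0=57.3703

Since d<R<u, set p* = (R−d)/(u−d) = 0.6508; price each node as the discounted p*-expectation of its children.
Payoff layer (t=2): V(2,0)=242.5000, V(2,1)=106.6300, V(2,2)=17.3600
  t=1,j=0: stock 155.5200 → up 223.9488 (V=106.6300), down 125.9712 (V=242.5000). Price 126.2923; hedge Δ=-1.3867, bond B=341.9590.
  t=1,j=1: stock 276.4800 → up 398.1312 (V=17.3600), down 223.9488 (V=106.6300). Price 39.7817; hedge Δ=-0.5125, bond B=181.4801.
  t=0,j=0: stock 192.0000 → up 276.4800 (V=39.7817), down 155.5200 (V=126.2923). Price 57.3703; hedge Δ=-0.7152, bond B=194.6888.
Check: Δ(0,0)·S0 + B(0,0) = 57.3703 = V0.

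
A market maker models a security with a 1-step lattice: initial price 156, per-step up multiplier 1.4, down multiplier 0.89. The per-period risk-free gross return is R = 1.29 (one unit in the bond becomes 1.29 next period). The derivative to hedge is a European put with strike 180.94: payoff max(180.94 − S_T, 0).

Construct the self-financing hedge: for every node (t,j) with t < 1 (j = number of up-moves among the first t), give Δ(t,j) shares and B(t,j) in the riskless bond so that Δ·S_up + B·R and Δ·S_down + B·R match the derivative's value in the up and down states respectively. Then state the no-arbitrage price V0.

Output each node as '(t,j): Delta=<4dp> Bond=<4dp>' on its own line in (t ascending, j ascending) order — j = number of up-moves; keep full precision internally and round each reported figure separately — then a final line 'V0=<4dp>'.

(0,0): Delta=-0.5292 Bond=89.5881
V0=7.0391

Under the risk-neutral measure, an up-move has probability p* = (R−d)/(u−d) = 0.7843 and values discount at R = 1.29.
At expiry t=1: V(1,0)=42.1000, V(1,1)=0.0000
Node (0,0) S=156.0000: V=(p*·0.0000+(1−p*)·42.1000)/1.29=7.0391; Δ=(0.0000−42.1000)/(218.4000−138.8400)=-0.5292; B=V−Δ·S=89.5881
Self-financing check: at every node Δ·S+B equals the discounted successor values.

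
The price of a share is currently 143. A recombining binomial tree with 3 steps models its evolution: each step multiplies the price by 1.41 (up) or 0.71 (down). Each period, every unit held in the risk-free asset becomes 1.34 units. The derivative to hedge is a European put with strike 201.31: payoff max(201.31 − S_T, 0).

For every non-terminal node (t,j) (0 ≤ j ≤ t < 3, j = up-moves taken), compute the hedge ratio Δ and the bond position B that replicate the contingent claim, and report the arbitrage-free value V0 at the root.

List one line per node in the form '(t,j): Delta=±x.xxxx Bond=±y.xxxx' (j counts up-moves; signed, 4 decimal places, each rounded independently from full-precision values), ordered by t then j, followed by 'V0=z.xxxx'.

(0,0): Delta=-0.1026 Bond=15.8555
(1,0): Delta=-0.9949 Bond=111.8375
(1,1): Delta=-0.0527 Bond=11.1807
(2,0): Delta=-1.0000 Bond=150.2313
(2,1): Delta=-0.9946 Bond=149.8212
(2,2): Delta=0.0000 Bond=0.0000
V0=1.1808

Under the risk-neutral measure, an up-move has probability p* = (R−d)/(u−d) = 0.9000 and values discount at R = 1.34.
At expiry t=3: V(3,0)=150.1287, V(3,1)=99.6683, V(3,2)=0.0000, V(3,3)=0.0000
  t=2,j=0: stock 72.0863 → up 101.6417 (V=99.6683), down 51.1813 (V=150.1287). Price 78.1450; hedge Δ=-1.0000, bond B=150.2313.
  t=2,j=1: stock 143.1573 → up 201.8518 (V=0.0000), down 101.6417 (V=99.6683). Price 7.4379; hedge Δ=-0.9946, bond B=149.8212.
  t=2,j=2: stock 284.2983 → up 400.8606 (V=0.0000), down 201.8518 (V=0.0000). Price 0.0000; hedge Δ=0.0000, bond B=0.0000.
  t=1,j=0: stock 101.5300 → up 143.1573 (V=7.4379), down 72.0863 (V=78.1450). Price 10.8273; hedge Δ=-0.9949, bond B=111.8375.
  t=1,j=1: stock 201.6300 → up 284.2983 (V=0.0000), down 143.1573 (V=7.4379). Price 0.5551; hedge Δ=-0.0527, bond B=11.1807.
  t=0,j=0: stock 143.0000 → up 201.6300 (V=0.5551), down 101.5300 (V=10.8273). Price 1.1808; hedge Δ=-0.1026, bond B=15.8555.
Root portfolio cost Δ·143+B reproduces V0=1.1808.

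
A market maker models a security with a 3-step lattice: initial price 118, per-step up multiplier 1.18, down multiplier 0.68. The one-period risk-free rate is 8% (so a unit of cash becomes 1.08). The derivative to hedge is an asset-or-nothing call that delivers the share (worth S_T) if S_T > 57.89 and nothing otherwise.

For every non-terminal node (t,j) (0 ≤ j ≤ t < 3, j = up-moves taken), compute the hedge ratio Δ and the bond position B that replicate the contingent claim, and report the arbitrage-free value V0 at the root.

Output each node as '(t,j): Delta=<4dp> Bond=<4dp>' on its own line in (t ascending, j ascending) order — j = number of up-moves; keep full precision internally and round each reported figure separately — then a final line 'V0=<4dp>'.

(0,0): Delta=1.0216 Bond=-2.7804
(1,0): Delta=1.1713 Bond=-15.0142
(1,1): Delta=1.0000 Bond=0.0000
(2,0): Delta=2.3600 Bond=-81.0769
(2,1): Delta=1.0000 Bond=0.0000
(2,2): Delta=1.0000 Bond=0.0000
V0=117.7644

Since d<R<u, set p* = (R−d)/(u−d) = 0.8000; price each node as the discounted p*-expectation of its children.
Terminal values V(3,·): V(3,0)=0.0000, V(3,1)=64.3846, V(3,2)=111.7262, V(3,3)=193.8778
  t=2,j=0: stock 54.5632 → up 64.3846 (V=64.3846), down 37.1030 (V=0.0000). Price 47.6923; hedge Δ=2.3600, bond B=-81.0769.
  t=2,j=1: stock 94.6832 → up 111.7262 (V=111.7262), down 64.3846 (V=64.3846). Price 94.6832; hedge Δ=1.0000, bond B=0.0000.
  t=2,j=2: stock 164.3032 → up 193.8778 (V=193.8778), down 111.7262 (V=111.7262). Price 164.3032; hedge Δ=1.0000, bond B=0.0000.
  t=1,j=0: stock 80.2400 → up 94.6832 (V=94.6832), down 54.5632 (V=47.6923). Price 78.9676; hedge Δ=1.1713, bond B=-15.0142.
  t=1,j=1: stock 139.2400 → up 164.3032 (V=164.3032), down 94.6832 (V=94.6832). Price 139.2400; hedge Δ=1.0000, bond B=0.0000.
  t=0,j=0: stock 118.0000 → up 139.2400 (V=139.2400), down 80.2400 (V=78.9676). Price 117.7644; hedge Δ=1.0216, bond B=-2.7804.
The time-0 hedge costs 117.7644, which is the no-arbitrage price.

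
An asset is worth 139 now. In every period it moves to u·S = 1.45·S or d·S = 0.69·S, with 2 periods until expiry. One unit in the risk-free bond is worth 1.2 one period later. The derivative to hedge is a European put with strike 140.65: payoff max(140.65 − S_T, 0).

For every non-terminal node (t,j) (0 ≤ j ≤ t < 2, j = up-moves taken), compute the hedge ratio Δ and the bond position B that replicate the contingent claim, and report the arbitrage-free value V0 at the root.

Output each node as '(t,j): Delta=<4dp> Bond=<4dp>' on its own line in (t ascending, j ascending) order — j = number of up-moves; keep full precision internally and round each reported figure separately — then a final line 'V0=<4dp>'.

Under the risk-neutral measure, an up-move has probability p* = (R−d)/(u−d) = 0.6711 and values discount at R = 1.2.
Terminal payoffs: V(2,0)=74.4721, V(2,1)=1.5805, V(2,2)=0.0000
(1,0): S=95.9100. Δ = (V_up−V_dn)/(S_up−S_dn) = (1.5805−74.4721)/(139.0695−66.1779) = -1.0000. V = [p*·1.5805 + (1−p*)·74.4721]/1.2 = 21.2983. B = V − Δ·S = 117.2083.
(1,1): S=201.5500. Δ = (V_up−V_dn)/(S_up−S_dn) = (0.0000−1.5805)/(292.2475−139.0695) = -0.0103. V = [p*·0.0000 + (1−p*)·1.5805]/1.2 = 0.4333. B = V − Δ·S = 2.5129.
(0,0): S=139.0000. Δ = (V_up−V_dn)/(S_up−S_dn) = (0.4333−21.2983)/(201.5500−95.9100) = -0.1975. V = [p*·0.4333 + (1−p*)·21.2983]/1.2 = 6.0806. B = V − Δ·S = 33.5347.
The time-0 hedge costs 6.0806, which is the no-arbitrage price.

(0,0): Delta=-0.1975 Bond=33.5347
(1,0): Delta=-1.0000 Bond=117.2083
(1,1): Delta=-0.0103 Bond=2.5129
V0=6.0806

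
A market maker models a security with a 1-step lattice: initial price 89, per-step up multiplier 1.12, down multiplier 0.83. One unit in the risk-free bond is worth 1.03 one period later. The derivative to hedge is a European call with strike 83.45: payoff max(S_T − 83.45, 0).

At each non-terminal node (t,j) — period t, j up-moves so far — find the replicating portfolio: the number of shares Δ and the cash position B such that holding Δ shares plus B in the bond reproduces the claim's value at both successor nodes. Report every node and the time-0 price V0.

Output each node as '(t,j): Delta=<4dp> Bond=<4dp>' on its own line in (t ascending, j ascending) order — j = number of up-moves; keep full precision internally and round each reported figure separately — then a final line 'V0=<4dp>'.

(0,0): Delta=0.6288 Bond=-45.0984
V0=10.8671

No-arbitrage ⇒ martingale measure with p* = (R−d)/(u−d) = 0.6897.
Payoff layer (t=1): V(1,0)=0.0000, V(1,1)=16.2300
(0,0): S=89.0000. Δ = (V_up−V_dn)/(S_up−S_dn) = (16.2300−0.0000)/(99.6800−73.8700) = 0.6288. V = [p*·16.2300 + (1−p*)·0.0000]/1.03 = 10.8671. B = V − Δ·S = -45.0984.
The time-0 hedge costs 10.8671, which is the no-arbitrage price.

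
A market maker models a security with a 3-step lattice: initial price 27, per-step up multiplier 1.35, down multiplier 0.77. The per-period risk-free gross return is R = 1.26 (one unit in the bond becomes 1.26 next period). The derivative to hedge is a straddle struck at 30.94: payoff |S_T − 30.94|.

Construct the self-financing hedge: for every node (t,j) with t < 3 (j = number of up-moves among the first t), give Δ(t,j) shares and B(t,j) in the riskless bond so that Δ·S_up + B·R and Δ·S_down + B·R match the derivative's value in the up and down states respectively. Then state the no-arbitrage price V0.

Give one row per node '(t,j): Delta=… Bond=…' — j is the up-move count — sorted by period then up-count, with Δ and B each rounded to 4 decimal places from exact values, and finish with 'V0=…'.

(0,0): Delta=0.7853 Bond=-9.0303
(1,0): Delta=-0.2271 Bond=9.6690
(1,1): Delta=0.8913 Bond=-15.2440
(2,0): Delta=-1.0000 Bond=24.5556
(2,1): Delta=-0.1461 Bond=9.9104
(2,2): Delta=1.0000 Bond=-24.5556
V0=12.1716

No-arbitrage ⇒ martingale measure with p* = (R−d)/(u−d) = 0.8448.
Terminal values V(3,·): V(3,0)=18.6136, V(3,1)=9.3288, V(3,2)=6.9498, V(3,3)=35.4901
(2,0): S=16.0083. Δ = (V_up−V_dn)/(S_up−S_dn) = (9.3288−18.6136)/(21.6112−12.3264) = -1.0000. V = [p*·9.3288 + (1−p*)·18.6136]/1.26 = 8.5473. B = V − Δ·S = 24.5556.
(2,1): S=28.0665. Δ = (V_up−V_dn)/(S_up−S_dn) = (6.9498−9.3288)/(37.8898−21.6112) = -0.1461. V = [p*·6.9498 + (1−p*)·9.3288]/1.26 = 5.8087. B = V − Δ·S = 9.9104.
(2,2): S=49.2075. Δ = (V_up−V_dn)/(S_up−S_dn) = (35.4901−6.9498)/(66.4301−37.8898) = 1.0000. V = [p*·35.4901 + (1−p*)·6.9498]/1.26 = 24.6519. B = V − Δ·S = -24.5556.
(1,0): S=20.7900. Δ = (V_up−V_dn)/(S_up−S_dn) = (5.8087−8.5473)/(28.0665−16.0083) = -0.2271. V = [p*·5.8087 + (1−p*)·8.5473]/1.26 = 4.9473. B = V − Δ·S = 9.6690.
(1,1): S=36.4500. Δ = (V_up−V_dn)/(S_up−S_dn) = (24.6519−5.8087)/(49.2075−28.0665) = 0.8913. V = [p*·24.6519 + (1−p*)·5.8087]/1.26 = 17.2444. B = V − Δ·S = -15.2440.
(0,0): S=27.0000. Δ = (V_up−V_dn)/(S_up−S_dn) = (17.2444−4.9473)/(36.4500−20.7900) = 0.7853. V = [p*·17.2444 + (1−p*)·4.9473]/1.26 = 12.1716. B = V − Δ·S = -9.0303.
Root portfolio cost Δ·27+B reproduces V0=12.1716.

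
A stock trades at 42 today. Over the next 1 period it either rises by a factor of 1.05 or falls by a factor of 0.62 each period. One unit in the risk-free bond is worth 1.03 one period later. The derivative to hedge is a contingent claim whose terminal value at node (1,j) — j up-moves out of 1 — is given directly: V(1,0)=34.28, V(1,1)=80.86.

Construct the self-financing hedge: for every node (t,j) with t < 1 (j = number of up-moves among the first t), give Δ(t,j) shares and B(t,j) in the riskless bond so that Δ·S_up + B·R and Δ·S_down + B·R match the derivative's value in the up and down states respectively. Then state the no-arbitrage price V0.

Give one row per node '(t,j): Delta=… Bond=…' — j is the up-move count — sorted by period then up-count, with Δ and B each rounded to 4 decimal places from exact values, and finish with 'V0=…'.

Since d<R<u, set p* = (R−d)/(u−d) = 0.9535; price each node as the discounted p*-expectation of its children.
Terminal values V(1,·): V(1,0)=34.2800, V(1,1)=80.8600
Node (0,0) S=42.0000: V=(p*·80.8600+(1−p*)·34.2800)/1.03=76.4014; Δ=(80.8600−34.2800)/(44.1000−26.0400)=2.5792; B=V−Δ·S=-31.9241
Root portfolio cost Δ·42+B reproduces V0=76.4014.

(0,0): Delta=2.5792 Bond=-31.9241
V0=76.4014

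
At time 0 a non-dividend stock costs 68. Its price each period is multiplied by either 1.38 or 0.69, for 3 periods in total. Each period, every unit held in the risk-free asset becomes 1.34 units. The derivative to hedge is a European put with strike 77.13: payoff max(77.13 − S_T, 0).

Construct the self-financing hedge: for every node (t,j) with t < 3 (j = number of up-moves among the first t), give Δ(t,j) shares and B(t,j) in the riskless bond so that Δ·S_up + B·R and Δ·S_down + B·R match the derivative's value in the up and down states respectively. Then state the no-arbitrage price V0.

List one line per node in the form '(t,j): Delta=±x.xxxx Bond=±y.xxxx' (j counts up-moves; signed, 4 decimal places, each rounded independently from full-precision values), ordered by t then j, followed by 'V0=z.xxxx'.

(0,0): Delta=-0.0430 Bond=3.0540
(1,0): Delta=-0.7346 Bond=36.5417
(1,1): Delta=-0.0217 Bond=2.0955
(2,0): Delta=-1.0000 Bond=57.5597
(2,1): Delta=-0.7264 Bond=48.4370
(2,2): Delta=0.0000 Bond=0.0000
V0=0.1325

The replicating-portfolio and risk-neutral prices coincide; use p* = (1.34−0.69)/(1.38−0.69) = 0.9420 for the latter.
At expiry t=3: V(3,0)=54.7914, V(3,1)=32.4528, V(3,2)=0.0000, V(3,3)=0.0000
  t=2,j=0: stock 32.3748 → up 44.6772 (V=32.4528), down 22.3386 (V=54.7914). Price 25.1849; hedge Δ=-1.0000, bond B=57.5597.
  t=2,j=1: stock 64.7496 → up 89.3544 (V=0.0000), down 44.6772 (V=32.4528). Price 1.4040; hedge Δ=-0.7264, bond B=48.4370.
  t=2,j=2: stock 129.4992 → up 178.7089 (V=0.0000), down 89.3544 (V=0.0000). Price 0.0000; hedge Δ=0.0000, bond B=0.0000.
  t=1,j=0: stock 46.9200 → up 64.7496 (V=1.4040), down 32.3748 (V=25.1849). Price 2.0765; hedge Δ=-0.7346, bond B=36.5417.
  t=1,j=1: stock 93.8400 → up 129.4992 (V=0.0000), down 64.7496 (V=1.4040). Price 0.0607; hedge Δ=-0.0217, bond B=2.0955.
  t=0,j=0: stock 68.0000 → up 93.8400 (V=0.0607), down 46.9200 (V=2.0765). Price 0.1325; hedge Δ=-0.0430, bond B=3.0540.
Each (Δ,B) replicates both successor values, so the strategy is self-financing and V0 is arbitrage-free.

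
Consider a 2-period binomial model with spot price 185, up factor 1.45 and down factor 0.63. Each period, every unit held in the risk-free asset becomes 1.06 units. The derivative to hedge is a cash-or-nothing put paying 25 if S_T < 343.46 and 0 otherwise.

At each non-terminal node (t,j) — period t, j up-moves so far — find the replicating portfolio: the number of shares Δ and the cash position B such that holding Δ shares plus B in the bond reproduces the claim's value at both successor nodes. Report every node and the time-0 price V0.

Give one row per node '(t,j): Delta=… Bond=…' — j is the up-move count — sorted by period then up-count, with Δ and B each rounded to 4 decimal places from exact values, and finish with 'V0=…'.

Since d<R<u, set p* = (R−d)/(u−d) = 0.5244; price each node as the discounted p*-expectation of its children.
Terminal values V(2,·): V(2,0)=25.0000, V(2,1)=25.0000, V(2,2)=0.0000
  t=1,j=0: stock 116.5500 → up 168.9975 (V=25.0000), down 73.4265 (V=25.0000). Price 23.5849; hedge Δ=0.0000, bond B=23.5849.
  t=1,j=1: stock 268.2500 → up 388.9625 (V=0.0000), down 168.9975 (V=25.0000). Price 11.2172; hedge Δ=-0.1137, bond B=41.7050.
  t=0,j=0: stock 185.0000 → up 268.2500 (V=11.2172), down 116.5500 (V=23.5849). Price 16.1315; hedge Δ=-0.0815, bond B=31.2141.
Self-financing check: at every node Δ·S+B equals the discounted successor values.

(0,0): Delta=-0.0815 Bond=31.2141
(1,0): Delta=0.0000 Bond=23.5849
(1,1): Delta=-0.1137 Bond=41.7050
V0=16.1315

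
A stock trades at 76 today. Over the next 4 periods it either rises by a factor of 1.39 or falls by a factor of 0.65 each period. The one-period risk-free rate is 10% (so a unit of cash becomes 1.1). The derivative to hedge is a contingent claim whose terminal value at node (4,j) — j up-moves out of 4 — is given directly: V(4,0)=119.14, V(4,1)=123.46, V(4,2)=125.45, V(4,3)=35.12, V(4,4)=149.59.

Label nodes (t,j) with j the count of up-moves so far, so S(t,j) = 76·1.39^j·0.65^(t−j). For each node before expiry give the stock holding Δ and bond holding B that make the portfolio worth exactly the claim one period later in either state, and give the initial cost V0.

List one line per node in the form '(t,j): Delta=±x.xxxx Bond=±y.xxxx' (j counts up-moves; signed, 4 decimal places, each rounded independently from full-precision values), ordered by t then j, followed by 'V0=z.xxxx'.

Under the risk-neutral measure, an up-move has probability p* = (R−d)/(u−d) = 0.6081 and values discount at R = 1.1.
At expiry t=4: V(4,0)=119.1400, V(4,1)=123.4600, V(4,2)=125.4500, V(4,3)=35.1200, V(4,4)=149.5900
(3,0): S=20.8715. Δ = (V_up−V_dn)/(S_up−S_dn) = (123.4600−119.1400)/(29.0114−13.5665) = 0.2797. V = [p*·123.4600 + (1−p*)·119.1400]/1.1 = 110.6973. B = V − Δ·S = 104.8595.
(3,1): S=44.6329. Δ = (V_up−V_dn)/(S_up−S_dn) = (125.4500−123.4600)/(62.0397−29.0114) = 0.0603. V = [p*·125.4500 + (1−p*)·123.4600]/1.1 = 113.3365. B = V − Δ·S = 110.6473.
(3,2): S=95.4457. Δ = (V_up−V_dn)/(S_up−S_dn) = (35.1200−125.4500)/(132.6696−62.0397) = -1.2789. V = [p*·35.1200 + (1−p*)·125.4500]/1.1 = 64.1087. B = V − Δ·S = 186.1763.
(3,3): S=204.1070. Δ = (V_up−V_dn)/(S_up−S_dn) = (149.5900−35.1200)/(283.7088−132.6696) = 0.7579. V = [p*·149.5900 + (1−p*)·35.1200]/1.1 = 95.2092. B = V − Δ·S = -59.4800.
(2,0): S=32.1100. Δ = (V_up−V_dn)/(S_up−S_dn) = (113.3365−110.6973)/(44.6329−20.8715) = 0.1111. V = [p*·113.3365 + (1−p*)·110.6973]/1.1 = 102.0929. B = V − Δ·S = 98.5264.
(2,1): S=68.6660. Δ = (V_up−V_dn)/(S_up−S_dn) = (64.1087−113.3365)/(95.4457−44.6329) = -0.9688. V = [p*·64.1087 + (1−p*)·113.3365]/1.1 = 75.8188. B = V − Δ·S = 142.3428.
(2,2): S=146.8396. Δ = (V_up−V_dn)/(S_up−S_dn) = (95.2092−64.1087)/(204.1070−95.4457) = 0.2862. V = [p*·95.2092 + (1−p*)·64.1087]/1.1 = 75.4738. B = V − Δ·S = 33.4461.
(1,0): S=49.4000. Δ = (V_up−V_dn)/(S_up−S_dn) = (75.8188−102.0929)/(68.6660−32.1100) = -0.7187. V = [p*·75.8188 + (1−p*)·102.0929]/1.1 = 78.2867. B = V − Δ·S = 113.7923.
(1,1): S=105.6400. Δ = (V_up−V_dn)/(S_up−S_dn) = (75.4738−75.8188)/(146.8396−68.6660) = -0.0044. V = [p*·75.4738 + (1−p*)·75.8188]/1.1 = 68.7355. B = V − Δ·S = 69.2017.
(0,0): S=76.0000. Δ = (V_up−V_dn)/(S_up−S_dn) = (68.7355−78.2867)/(105.6400−49.4000) = -0.1698. V = [p*·68.7355 + (1−p*)·78.2867]/1.1 = 65.8896. B = V − Δ·S = 78.7967.
Root portfolio cost Δ·76+B reproduces V0=65.8896.

(0,0): Delta=-0.1698 Bond=78.7967
(1,0): Delta=-0.7187 Bond=113.7923
(1,1): Delta=-0.0044 Bond=69.2017
(2,0): Delta=0.1111 Bond=98.5264
(2,1): Delta=-0.9688 Bond=142.3428
(2,2): Delta=0.2862 Bond=33.4461
(3,0): Delta=0.2797 Bond=104.8595
(3,1): Delta=0.0603 Bond=110.6473
(3,2): Delta=-1.2789 Bond=186.1763
(3,3): Delta=0.7579 Bond=-59.4800
V0=65.8896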